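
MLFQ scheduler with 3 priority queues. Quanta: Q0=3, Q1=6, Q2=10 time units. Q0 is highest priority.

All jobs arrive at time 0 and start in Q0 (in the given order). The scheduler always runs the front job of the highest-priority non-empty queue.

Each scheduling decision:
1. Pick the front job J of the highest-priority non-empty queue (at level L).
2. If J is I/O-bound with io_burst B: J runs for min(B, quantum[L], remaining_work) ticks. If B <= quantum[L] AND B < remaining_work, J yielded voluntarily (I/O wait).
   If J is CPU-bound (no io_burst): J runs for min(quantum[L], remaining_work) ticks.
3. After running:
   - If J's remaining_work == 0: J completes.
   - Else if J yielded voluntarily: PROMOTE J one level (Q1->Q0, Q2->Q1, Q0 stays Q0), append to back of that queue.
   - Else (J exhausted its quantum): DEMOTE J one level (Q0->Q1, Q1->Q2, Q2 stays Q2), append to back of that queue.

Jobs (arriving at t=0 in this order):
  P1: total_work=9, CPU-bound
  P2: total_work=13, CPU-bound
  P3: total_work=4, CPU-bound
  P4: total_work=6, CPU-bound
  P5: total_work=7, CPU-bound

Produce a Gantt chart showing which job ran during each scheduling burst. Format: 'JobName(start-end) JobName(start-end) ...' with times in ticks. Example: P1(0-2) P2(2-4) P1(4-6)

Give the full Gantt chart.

Answer: P1(0-3) P2(3-6) P3(6-9) P4(9-12) P5(12-15) P1(15-21) P2(21-27) P3(27-28) P4(28-31) P5(31-35) P2(35-39)

Derivation:
t=0-3: P1@Q0 runs 3, rem=6, quantum used, demote→Q1. Q0=[P2,P3,P4,P5] Q1=[P1] Q2=[]
t=3-6: P2@Q0 runs 3, rem=10, quantum used, demote→Q1. Q0=[P3,P4,P5] Q1=[P1,P2] Q2=[]
t=6-9: P3@Q0 runs 3, rem=1, quantum used, demote→Q1. Q0=[P4,P5] Q1=[P1,P2,P3] Q2=[]
t=9-12: P4@Q0 runs 3, rem=3, quantum used, demote→Q1. Q0=[P5] Q1=[P1,P2,P3,P4] Q2=[]
t=12-15: P5@Q0 runs 3, rem=4, quantum used, demote→Q1. Q0=[] Q1=[P1,P2,P3,P4,P5] Q2=[]
t=15-21: P1@Q1 runs 6, rem=0, completes. Q0=[] Q1=[P2,P3,P4,P5] Q2=[]
t=21-27: P2@Q1 runs 6, rem=4, quantum used, demote→Q2. Q0=[] Q1=[P3,P4,P5] Q2=[P2]
t=27-28: P3@Q1 runs 1, rem=0, completes. Q0=[] Q1=[P4,P5] Q2=[P2]
t=28-31: P4@Q1 runs 3, rem=0, completes. Q0=[] Q1=[P5] Q2=[P2]
t=31-35: P5@Q1 runs 4, rem=0, completes. Q0=[] Q1=[] Q2=[P2]
t=35-39: P2@Q2 runs 4, rem=0, completes. Q0=[] Q1=[] Q2=[]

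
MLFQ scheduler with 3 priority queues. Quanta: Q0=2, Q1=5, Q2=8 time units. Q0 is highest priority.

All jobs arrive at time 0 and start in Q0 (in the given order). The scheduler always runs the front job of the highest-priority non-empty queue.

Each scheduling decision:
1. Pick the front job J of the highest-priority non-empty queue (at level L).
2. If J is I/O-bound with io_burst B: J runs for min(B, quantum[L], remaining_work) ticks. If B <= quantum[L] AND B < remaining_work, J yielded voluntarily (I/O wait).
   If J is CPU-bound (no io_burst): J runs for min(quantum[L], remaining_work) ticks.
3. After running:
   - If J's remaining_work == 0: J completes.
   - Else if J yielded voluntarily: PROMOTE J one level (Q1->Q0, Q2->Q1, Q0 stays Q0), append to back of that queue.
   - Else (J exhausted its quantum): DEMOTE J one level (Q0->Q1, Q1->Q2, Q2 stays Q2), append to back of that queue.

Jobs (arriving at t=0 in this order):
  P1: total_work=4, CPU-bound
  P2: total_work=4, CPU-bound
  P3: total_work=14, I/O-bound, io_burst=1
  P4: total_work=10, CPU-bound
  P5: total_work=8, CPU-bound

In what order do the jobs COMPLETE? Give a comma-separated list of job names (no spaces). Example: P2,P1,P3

t=0-2: P1@Q0 runs 2, rem=2, quantum used, demote→Q1. Q0=[P2,P3,P4,P5] Q1=[P1] Q2=[]
t=2-4: P2@Q0 runs 2, rem=2, quantum used, demote→Q1. Q0=[P3,P4,P5] Q1=[P1,P2] Q2=[]
t=4-5: P3@Q0 runs 1, rem=13, I/O yield, promote→Q0. Q0=[P4,P5,P3] Q1=[P1,P2] Q2=[]
t=5-7: P4@Q0 runs 2, rem=8, quantum used, demote→Q1. Q0=[P5,P3] Q1=[P1,P2,P4] Q2=[]
t=7-9: P5@Q0 runs 2, rem=6, quantum used, demote→Q1. Q0=[P3] Q1=[P1,P2,P4,P5] Q2=[]
t=9-10: P3@Q0 runs 1, rem=12, I/O yield, promote→Q0. Q0=[P3] Q1=[P1,P2,P4,P5] Q2=[]
t=10-11: P3@Q0 runs 1, rem=11, I/O yield, promote→Q0. Q0=[P3] Q1=[P1,P2,P4,P5] Q2=[]
t=11-12: P3@Q0 runs 1, rem=10, I/O yield, promote→Q0. Q0=[P3] Q1=[P1,P2,P4,P5] Q2=[]
t=12-13: P3@Q0 runs 1, rem=9, I/O yield, promote→Q0. Q0=[P3] Q1=[P1,P2,P4,P5] Q2=[]
t=13-14: P3@Q0 runs 1, rem=8, I/O yield, promote→Q0. Q0=[P3] Q1=[P1,P2,P4,P5] Q2=[]
t=14-15: P3@Q0 runs 1, rem=7, I/O yield, promote→Q0. Q0=[P3] Q1=[P1,P2,P4,P5] Q2=[]
t=15-16: P3@Q0 runs 1, rem=6, I/O yield, promote→Q0. Q0=[P3] Q1=[P1,P2,P4,P5] Q2=[]
t=16-17: P3@Q0 runs 1, rem=5, I/O yield, promote→Q0. Q0=[P3] Q1=[P1,P2,P4,P5] Q2=[]
t=17-18: P3@Q0 runs 1, rem=4, I/O yield, promote→Q0. Q0=[P3] Q1=[P1,P2,P4,P5] Q2=[]
t=18-19: P3@Q0 runs 1, rem=3, I/O yield, promote→Q0. Q0=[P3] Q1=[P1,P2,P4,P5] Q2=[]
t=19-20: P3@Q0 runs 1, rem=2, I/O yield, promote→Q0. Q0=[P3] Q1=[P1,P2,P4,P5] Q2=[]
t=20-21: P3@Q0 runs 1, rem=1, I/O yield, promote→Q0. Q0=[P3] Q1=[P1,P2,P4,P5] Q2=[]
t=21-22: P3@Q0 runs 1, rem=0, completes. Q0=[] Q1=[P1,P2,P4,P5] Q2=[]
t=22-24: P1@Q1 runs 2, rem=0, completes. Q0=[] Q1=[P2,P4,P5] Q2=[]
t=24-26: P2@Q1 runs 2, rem=0, completes. Q0=[] Q1=[P4,P5] Q2=[]
t=26-31: P4@Q1 runs 5, rem=3, quantum used, demote→Q2. Q0=[] Q1=[P5] Q2=[P4]
t=31-36: P5@Q1 runs 5, rem=1, quantum used, demote→Q2. Q0=[] Q1=[] Q2=[P4,P5]
t=36-39: P4@Q2 runs 3, rem=0, completes. Q0=[] Q1=[] Q2=[P5]
t=39-40: P5@Q2 runs 1, rem=0, completes. Q0=[] Q1=[] Q2=[]

Answer: P3,P1,P2,P4,P5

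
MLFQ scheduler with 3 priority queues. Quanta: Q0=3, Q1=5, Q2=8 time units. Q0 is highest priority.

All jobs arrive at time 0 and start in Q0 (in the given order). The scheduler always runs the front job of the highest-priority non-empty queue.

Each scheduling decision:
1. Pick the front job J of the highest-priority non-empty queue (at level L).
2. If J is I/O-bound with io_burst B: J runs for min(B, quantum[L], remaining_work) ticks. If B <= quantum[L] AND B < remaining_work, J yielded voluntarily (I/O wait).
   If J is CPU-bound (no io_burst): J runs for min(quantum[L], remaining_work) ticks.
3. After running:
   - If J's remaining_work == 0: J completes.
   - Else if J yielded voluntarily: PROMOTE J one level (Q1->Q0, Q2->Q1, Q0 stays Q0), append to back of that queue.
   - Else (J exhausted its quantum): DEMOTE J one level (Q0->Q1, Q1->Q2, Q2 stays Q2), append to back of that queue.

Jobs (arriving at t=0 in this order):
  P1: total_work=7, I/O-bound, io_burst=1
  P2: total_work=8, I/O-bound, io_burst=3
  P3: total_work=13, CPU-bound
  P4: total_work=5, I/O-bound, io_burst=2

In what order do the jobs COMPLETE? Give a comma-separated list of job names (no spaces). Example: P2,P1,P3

Answer: P2,P4,P1,P3

Derivation:
t=0-1: P1@Q0 runs 1, rem=6, I/O yield, promote→Q0. Q0=[P2,P3,P4,P1] Q1=[] Q2=[]
t=1-4: P2@Q0 runs 3, rem=5, I/O yield, promote→Q0. Q0=[P3,P4,P1,P2] Q1=[] Q2=[]
t=4-7: P3@Q0 runs 3, rem=10, quantum used, demote→Q1. Q0=[P4,P1,P2] Q1=[P3] Q2=[]
t=7-9: P4@Q0 runs 2, rem=3, I/O yield, promote→Q0. Q0=[P1,P2,P4] Q1=[P3] Q2=[]
t=9-10: P1@Q0 runs 1, rem=5, I/O yield, promote→Q0. Q0=[P2,P4,P1] Q1=[P3] Q2=[]
t=10-13: P2@Q0 runs 3, rem=2, I/O yield, promote→Q0. Q0=[P4,P1,P2] Q1=[P3] Q2=[]
t=13-15: P4@Q0 runs 2, rem=1, I/O yield, promote→Q0. Q0=[P1,P2,P4] Q1=[P3] Q2=[]
t=15-16: P1@Q0 runs 1, rem=4, I/O yield, promote→Q0. Q0=[P2,P4,P1] Q1=[P3] Q2=[]
t=16-18: P2@Q0 runs 2, rem=0, completes. Q0=[P4,P1] Q1=[P3] Q2=[]
t=18-19: P4@Q0 runs 1, rem=0, completes. Q0=[P1] Q1=[P3] Q2=[]
t=19-20: P1@Q0 runs 1, rem=3, I/O yield, promote→Q0. Q0=[P1] Q1=[P3] Q2=[]
t=20-21: P1@Q0 runs 1, rem=2, I/O yield, promote→Q0. Q0=[P1] Q1=[P3] Q2=[]
t=21-22: P1@Q0 runs 1, rem=1, I/O yield, promote→Q0. Q0=[P1] Q1=[P3] Q2=[]
t=22-23: P1@Q0 runs 1, rem=0, completes. Q0=[] Q1=[P3] Q2=[]
t=23-28: P3@Q1 runs 5, rem=5, quantum used, demote→Q2. Q0=[] Q1=[] Q2=[P3]
t=28-33: P3@Q2 runs 5, rem=0, completes. Q0=[] Q1=[] Q2=[]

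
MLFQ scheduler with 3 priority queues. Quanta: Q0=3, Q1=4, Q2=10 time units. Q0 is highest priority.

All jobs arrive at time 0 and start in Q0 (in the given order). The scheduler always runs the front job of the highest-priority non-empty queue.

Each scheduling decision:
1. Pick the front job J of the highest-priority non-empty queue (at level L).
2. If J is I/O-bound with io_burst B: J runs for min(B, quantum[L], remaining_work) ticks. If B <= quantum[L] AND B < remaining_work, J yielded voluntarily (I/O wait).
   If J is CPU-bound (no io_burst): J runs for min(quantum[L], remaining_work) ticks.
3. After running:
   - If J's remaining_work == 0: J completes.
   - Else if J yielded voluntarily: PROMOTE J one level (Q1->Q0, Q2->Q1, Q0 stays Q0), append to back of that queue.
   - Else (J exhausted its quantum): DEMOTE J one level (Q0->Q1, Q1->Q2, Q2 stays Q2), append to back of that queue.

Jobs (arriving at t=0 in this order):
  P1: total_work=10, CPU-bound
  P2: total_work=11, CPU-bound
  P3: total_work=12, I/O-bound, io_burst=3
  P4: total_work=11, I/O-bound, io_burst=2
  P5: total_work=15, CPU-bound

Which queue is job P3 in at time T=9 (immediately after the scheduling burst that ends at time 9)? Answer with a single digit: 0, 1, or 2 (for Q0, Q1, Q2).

Answer: 0

Derivation:
t=0-3: P1@Q0 runs 3, rem=7, quantum used, demote→Q1. Q0=[P2,P3,P4,P5] Q1=[P1] Q2=[]
t=3-6: P2@Q0 runs 3, rem=8, quantum used, demote→Q1. Q0=[P3,P4,P5] Q1=[P1,P2] Q2=[]
t=6-9: P3@Q0 runs 3, rem=9, I/O yield, promote→Q0. Q0=[P4,P5,P3] Q1=[P1,P2] Q2=[]
t=9-11: P4@Q0 runs 2, rem=9, I/O yield, promote→Q0. Q0=[P5,P3,P4] Q1=[P1,P2] Q2=[]
t=11-14: P5@Q0 runs 3, rem=12, quantum used, demote→Q1. Q0=[P3,P4] Q1=[P1,P2,P5] Q2=[]
t=14-17: P3@Q0 runs 3, rem=6, I/O yield, promote→Q0. Q0=[P4,P3] Q1=[P1,P2,P5] Q2=[]
t=17-19: P4@Q0 runs 2, rem=7, I/O yield, promote→Q0. Q0=[P3,P4] Q1=[P1,P2,P5] Q2=[]
t=19-22: P3@Q0 runs 3, rem=3, I/O yield, promote→Q0. Q0=[P4,P3] Q1=[P1,P2,P5] Q2=[]
t=22-24: P4@Q0 runs 2, rem=5, I/O yield, promote→Q0. Q0=[P3,P4] Q1=[P1,P2,P5] Q2=[]
t=24-27: P3@Q0 runs 3, rem=0, completes. Q0=[P4] Q1=[P1,P2,P5] Q2=[]
t=27-29: P4@Q0 runs 2, rem=3, I/O yield, promote→Q0. Q0=[P4] Q1=[P1,P2,P5] Q2=[]
t=29-31: P4@Q0 runs 2, rem=1, I/O yield, promote→Q0. Q0=[P4] Q1=[P1,P2,P5] Q2=[]
t=31-32: P4@Q0 runs 1, rem=0, completes. Q0=[] Q1=[P1,P2,P5] Q2=[]
t=32-36: P1@Q1 runs 4, rem=3, quantum used, demote→Q2. Q0=[] Q1=[P2,P5] Q2=[P1]
t=36-40: P2@Q1 runs 4, rem=4, quantum used, demote→Q2. Q0=[] Q1=[P5] Q2=[P1,P2]
t=40-44: P5@Q1 runs 4, rem=8, quantum used, demote→Q2. Q0=[] Q1=[] Q2=[P1,P2,P5]
t=44-47: P1@Q2 runs 3, rem=0, completes. Q0=[] Q1=[] Q2=[P2,P5]
t=47-51: P2@Q2 runs 4, rem=0, completes. Q0=[] Q1=[] Q2=[P5]
t=51-59: P5@Q2 runs 8, rem=0, completes. Q0=[] Q1=[] Q2=[]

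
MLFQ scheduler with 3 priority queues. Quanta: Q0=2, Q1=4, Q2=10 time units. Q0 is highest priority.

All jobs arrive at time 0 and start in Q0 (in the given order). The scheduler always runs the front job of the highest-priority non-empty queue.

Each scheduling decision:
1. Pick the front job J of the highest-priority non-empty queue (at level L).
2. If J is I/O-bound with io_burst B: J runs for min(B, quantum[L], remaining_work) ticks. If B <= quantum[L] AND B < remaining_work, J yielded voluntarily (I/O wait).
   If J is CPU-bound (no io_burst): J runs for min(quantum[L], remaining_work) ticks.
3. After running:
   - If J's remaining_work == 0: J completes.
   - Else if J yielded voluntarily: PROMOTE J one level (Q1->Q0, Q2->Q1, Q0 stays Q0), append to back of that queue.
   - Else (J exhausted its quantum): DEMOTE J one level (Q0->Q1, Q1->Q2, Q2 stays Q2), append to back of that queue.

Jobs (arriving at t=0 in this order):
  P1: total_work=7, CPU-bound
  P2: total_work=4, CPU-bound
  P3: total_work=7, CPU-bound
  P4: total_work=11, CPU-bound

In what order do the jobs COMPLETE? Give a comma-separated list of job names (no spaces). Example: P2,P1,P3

Answer: P2,P1,P3,P4

Derivation:
t=0-2: P1@Q0 runs 2, rem=5, quantum used, demote→Q1. Q0=[P2,P3,P4] Q1=[P1] Q2=[]
t=2-4: P2@Q0 runs 2, rem=2, quantum used, demote→Q1. Q0=[P3,P4] Q1=[P1,P2] Q2=[]
t=4-6: P3@Q0 runs 2, rem=5, quantum used, demote→Q1. Q0=[P4] Q1=[P1,P2,P3] Q2=[]
t=6-8: P4@Q0 runs 2, rem=9, quantum used, demote→Q1. Q0=[] Q1=[P1,P2,P3,P4] Q2=[]
t=8-12: P1@Q1 runs 4, rem=1, quantum used, demote→Q2. Q0=[] Q1=[P2,P3,P4] Q2=[P1]
t=12-14: P2@Q1 runs 2, rem=0, completes. Q0=[] Q1=[P3,P4] Q2=[P1]
t=14-18: P3@Q1 runs 4, rem=1, quantum used, demote→Q2. Q0=[] Q1=[P4] Q2=[P1,P3]
t=18-22: P4@Q1 runs 4, rem=5, quantum used, demote→Q2. Q0=[] Q1=[] Q2=[P1,P3,P4]
t=22-23: P1@Q2 runs 1, rem=0, completes. Q0=[] Q1=[] Q2=[P3,P4]
t=23-24: P3@Q2 runs 1, rem=0, completes. Q0=[] Q1=[] Q2=[P4]
t=24-29: P4@Q2 runs 5, rem=0, completes. Q0=[] Q1=[] Q2=[]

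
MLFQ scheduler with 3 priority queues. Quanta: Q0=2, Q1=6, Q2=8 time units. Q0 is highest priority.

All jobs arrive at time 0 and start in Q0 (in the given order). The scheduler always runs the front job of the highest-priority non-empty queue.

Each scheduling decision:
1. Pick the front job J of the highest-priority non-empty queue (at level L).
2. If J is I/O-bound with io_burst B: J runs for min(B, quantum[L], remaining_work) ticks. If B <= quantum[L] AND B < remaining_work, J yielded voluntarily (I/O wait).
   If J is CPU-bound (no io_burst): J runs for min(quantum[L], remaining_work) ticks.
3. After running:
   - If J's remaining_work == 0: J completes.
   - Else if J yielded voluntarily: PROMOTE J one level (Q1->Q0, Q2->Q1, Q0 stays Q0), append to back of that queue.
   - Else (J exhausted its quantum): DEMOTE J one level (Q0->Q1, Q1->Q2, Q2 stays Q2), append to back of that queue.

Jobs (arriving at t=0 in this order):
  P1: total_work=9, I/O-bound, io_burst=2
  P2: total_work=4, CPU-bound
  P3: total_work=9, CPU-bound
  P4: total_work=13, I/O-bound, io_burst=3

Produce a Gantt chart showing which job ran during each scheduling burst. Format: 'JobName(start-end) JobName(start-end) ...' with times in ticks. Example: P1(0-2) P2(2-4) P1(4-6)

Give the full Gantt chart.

Answer: P1(0-2) P2(2-4) P3(4-6) P4(6-8) P1(8-10) P1(10-12) P1(12-14) P1(14-15) P2(15-17) P3(17-23) P4(23-26) P4(26-28) P4(28-31) P4(31-33) P4(33-34) P3(34-35)

Derivation:
t=0-2: P1@Q0 runs 2, rem=7, I/O yield, promote→Q0. Q0=[P2,P3,P4,P1] Q1=[] Q2=[]
t=2-4: P2@Q0 runs 2, rem=2, quantum used, demote→Q1. Q0=[P3,P4,P1] Q1=[P2] Q2=[]
t=4-6: P3@Q0 runs 2, rem=7, quantum used, demote→Q1. Q0=[P4,P1] Q1=[P2,P3] Q2=[]
t=6-8: P4@Q0 runs 2, rem=11, quantum used, demote→Q1. Q0=[P1] Q1=[P2,P3,P4] Q2=[]
t=8-10: P1@Q0 runs 2, rem=5, I/O yield, promote→Q0. Q0=[P1] Q1=[P2,P3,P4] Q2=[]
t=10-12: P1@Q0 runs 2, rem=3, I/O yield, promote→Q0. Q0=[P1] Q1=[P2,P3,P4] Q2=[]
t=12-14: P1@Q0 runs 2, rem=1, I/O yield, promote→Q0. Q0=[P1] Q1=[P2,P3,P4] Q2=[]
t=14-15: P1@Q0 runs 1, rem=0, completes. Q0=[] Q1=[P2,P3,P4] Q2=[]
t=15-17: P2@Q1 runs 2, rem=0, completes. Q0=[] Q1=[P3,P4] Q2=[]
t=17-23: P3@Q1 runs 6, rem=1, quantum used, demote→Q2. Q0=[] Q1=[P4] Q2=[P3]
t=23-26: P4@Q1 runs 3, rem=8, I/O yield, promote→Q0. Q0=[P4] Q1=[] Q2=[P3]
t=26-28: P4@Q0 runs 2, rem=6, quantum used, demote→Q1. Q0=[] Q1=[P4] Q2=[P3]
t=28-31: P4@Q1 runs 3, rem=3, I/O yield, promote→Q0. Q0=[P4] Q1=[] Q2=[P3]
t=31-33: P4@Q0 runs 2, rem=1, quantum used, demote→Q1. Q0=[] Q1=[P4] Q2=[P3]
t=33-34: P4@Q1 runs 1, rem=0, completes. Q0=[] Q1=[] Q2=[P3]
t=34-35: P3@Q2 runs 1, rem=0, completes. Q0=[] Q1=[] Q2=[]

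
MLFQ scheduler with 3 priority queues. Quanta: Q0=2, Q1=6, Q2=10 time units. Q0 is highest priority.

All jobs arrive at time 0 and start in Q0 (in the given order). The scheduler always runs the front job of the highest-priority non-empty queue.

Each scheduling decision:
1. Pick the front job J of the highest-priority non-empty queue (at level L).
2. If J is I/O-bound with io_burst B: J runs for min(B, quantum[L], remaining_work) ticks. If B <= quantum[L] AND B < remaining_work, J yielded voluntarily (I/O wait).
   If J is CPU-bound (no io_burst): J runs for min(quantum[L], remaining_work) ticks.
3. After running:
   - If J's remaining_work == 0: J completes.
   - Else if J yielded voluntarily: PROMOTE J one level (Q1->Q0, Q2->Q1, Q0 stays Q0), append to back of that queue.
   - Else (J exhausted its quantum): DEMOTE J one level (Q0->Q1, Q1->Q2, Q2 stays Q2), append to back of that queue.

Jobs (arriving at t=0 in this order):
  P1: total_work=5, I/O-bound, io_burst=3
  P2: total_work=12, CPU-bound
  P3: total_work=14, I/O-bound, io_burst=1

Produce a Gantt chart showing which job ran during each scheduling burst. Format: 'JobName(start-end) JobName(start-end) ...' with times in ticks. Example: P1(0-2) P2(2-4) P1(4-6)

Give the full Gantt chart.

Answer: P1(0-2) P2(2-4) P3(4-5) P3(5-6) P3(6-7) P3(7-8) P3(8-9) P3(9-10) P3(10-11) P3(11-12) P3(12-13) P3(13-14) P3(14-15) P3(15-16) P3(16-17) P3(17-18) P1(18-21) P2(21-27) P2(27-31)

Derivation:
t=0-2: P1@Q0 runs 2, rem=3, quantum used, demote→Q1. Q0=[P2,P3] Q1=[P1] Q2=[]
t=2-4: P2@Q0 runs 2, rem=10, quantum used, demote→Q1. Q0=[P3] Q1=[P1,P2] Q2=[]
t=4-5: P3@Q0 runs 1, rem=13, I/O yield, promote→Q0. Q0=[P3] Q1=[P1,P2] Q2=[]
t=5-6: P3@Q0 runs 1, rem=12, I/O yield, promote→Q0. Q0=[P3] Q1=[P1,P2] Q2=[]
t=6-7: P3@Q0 runs 1, rem=11, I/O yield, promote→Q0. Q0=[P3] Q1=[P1,P2] Q2=[]
t=7-8: P3@Q0 runs 1, rem=10, I/O yield, promote→Q0. Q0=[P3] Q1=[P1,P2] Q2=[]
t=8-9: P3@Q0 runs 1, rem=9, I/O yield, promote→Q0. Q0=[P3] Q1=[P1,P2] Q2=[]
t=9-10: P3@Q0 runs 1, rem=8, I/O yield, promote→Q0. Q0=[P3] Q1=[P1,P2] Q2=[]
t=10-11: P3@Q0 runs 1, rem=7, I/O yield, promote→Q0. Q0=[P3] Q1=[P1,P2] Q2=[]
t=11-12: P3@Q0 runs 1, rem=6, I/O yield, promote→Q0. Q0=[P3] Q1=[P1,P2] Q2=[]
t=12-13: P3@Q0 runs 1, rem=5, I/O yield, promote→Q0. Q0=[P3] Q1=[P1,P2] Q2=[]
t=13-14: P3@Q0 runs 1, rem=4, I/O yield, promote→Q0. Q0=[P3] Q1=[P1,P2] Q2=[]
t=14-15: P3@Q0 runs 1, rem=3, I/O yield, promote→Q0. Q0=[P3] Q1=[P1,P2] Q2=[]
t=15-16: P3@Q0 runs 1, rem=2, I/O yield, promote→Q0. Q0=[P3] Q1=[P1,P2] Q2=[]
t=16-17: P3@Q0 runs 1, rem=1, I/O yield, promote→Q0. Q0=[P3] Q1=[P1,P2] Q2=[]
t=17-18: P3@Q0 runs 1, rem=0, completes. Q0=[] Q1=[P1,P2] Q2=[]
t=18-21: P1@Q1 runs 3, rem=0, completes. Q0=[] Q1=[P2] Q2=[]
t=21-27: P2@Q1 runs 6, rem=4, quantum used, demote→Q2. Q0=[] Q1=[] Q2=[P2]
t=27-31: P2@Q2 runs 4, rem=0, completes. Q0=[] Q1=[] Q2=[]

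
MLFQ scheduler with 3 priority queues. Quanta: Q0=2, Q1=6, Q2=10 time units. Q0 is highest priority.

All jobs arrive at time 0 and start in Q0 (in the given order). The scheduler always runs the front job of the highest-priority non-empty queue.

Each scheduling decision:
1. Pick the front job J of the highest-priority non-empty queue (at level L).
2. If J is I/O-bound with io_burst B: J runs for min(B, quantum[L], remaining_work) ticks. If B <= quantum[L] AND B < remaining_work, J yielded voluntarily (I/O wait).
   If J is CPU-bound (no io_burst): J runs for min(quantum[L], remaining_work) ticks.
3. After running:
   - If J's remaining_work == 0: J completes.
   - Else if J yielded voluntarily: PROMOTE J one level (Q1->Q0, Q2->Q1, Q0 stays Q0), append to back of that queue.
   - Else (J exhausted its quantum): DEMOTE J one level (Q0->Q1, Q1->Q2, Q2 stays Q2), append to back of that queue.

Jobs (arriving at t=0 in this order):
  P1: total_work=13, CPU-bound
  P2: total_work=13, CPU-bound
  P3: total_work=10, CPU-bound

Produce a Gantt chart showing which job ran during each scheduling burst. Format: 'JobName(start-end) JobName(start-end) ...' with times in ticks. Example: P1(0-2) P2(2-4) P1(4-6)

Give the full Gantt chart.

Answer: P1(0-2) P2(2-4) P3(4-6) P1(6-12) P2(12-18) P3(18-24) P1(24-29) P2(29-34) P3(34-36)

Derivation:
t=0-2: P1@Q0 runs 2, rem=11, quantum used, demote→Q1. Q0=[P2,P3] Q1=[P1] Q2=[]
t=2-4: P2@Q0 runs 2, rem=11, quantum used, demote→Q1. Q0=[P3] Q1=[P1,P2] Q2=[]
t=4-6: P3@Q0 runs 2, rem=8, quantum used, demote→Q1. Q0=[] Q1=[P1,P2,P3] Q2=[]
t=6-12: P1@Q1 runs 6, rem=5, quantum used, demote→Q2. Q0=[] Q1=[P2,P3] Q2=[P1]
t=12-18: P2@Q1 runs 6, rem=5, quantum used, demote→Q2. Q0=[] Q1=[P3] Q2=[P1,P2]
t=18-24: P3@Q1 runs 6, rem=2, quantum used, demote→Q2. Q0=[] Q1=[] Q2=[P1,P2,P3]
t=24-29: P1@Q2 runs 5, rem=0, completes. Q0=[] Q1=[] Q2=[P2,P3]
t=29-34: P2@Q2 runs 5, rem=0, completes. Q0=[] Q1=[] Q2=[P3]
t=34-36: P3@Q2 runs 2, rem=0, completes. Q0=[] Q1=[] Q2=[]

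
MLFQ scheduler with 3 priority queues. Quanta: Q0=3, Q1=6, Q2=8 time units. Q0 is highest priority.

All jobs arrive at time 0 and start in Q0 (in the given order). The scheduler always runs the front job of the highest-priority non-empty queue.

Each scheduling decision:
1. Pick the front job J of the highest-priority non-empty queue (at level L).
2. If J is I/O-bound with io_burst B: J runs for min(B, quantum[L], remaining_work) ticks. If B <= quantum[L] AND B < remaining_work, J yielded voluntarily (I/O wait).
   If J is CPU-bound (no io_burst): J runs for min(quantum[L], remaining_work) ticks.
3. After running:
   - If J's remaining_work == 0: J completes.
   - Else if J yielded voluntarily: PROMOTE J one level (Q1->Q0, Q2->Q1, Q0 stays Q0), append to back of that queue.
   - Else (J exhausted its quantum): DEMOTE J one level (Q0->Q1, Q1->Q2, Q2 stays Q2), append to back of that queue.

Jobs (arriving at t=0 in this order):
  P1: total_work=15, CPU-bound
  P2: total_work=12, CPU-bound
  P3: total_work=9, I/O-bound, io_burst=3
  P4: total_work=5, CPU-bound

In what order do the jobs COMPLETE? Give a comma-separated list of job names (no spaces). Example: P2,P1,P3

t=0-3: P1@Q0 runs 3, rem=12, quantum used, demote→Q1. Q0=[P2,P3,P4] Q1=[P1] Q2=[]
t=3-6: P2@Q0 runs 3, rem=9, quantum used, demote→Q1. Q0=[P3,P4] Q1=[P1,P2] Q2=[]
t=6-9: P3@Q0 runs 3, rem=6, I/O yield, promote→Q0. Q0=[P4,P3] Q1=[P1,P2] Q2=[]
t=9-12: P4@Q0 runs 3, rem=2, quantum used, demote→Q1. Q0=[P3] Q1=[P1,P2,P4] Q2=[]
t=12-15: P3@Q0 runs 3, rem=3, I/O yield, promote→Q0. Q0=[P3] Q1=[P1,P2,P4] Q2=[]
t=15-18: P3@Q0 runs 3, rem=0, completes. Q0=[] Q1=[P1,P2,P4] Q2=[]
t=18-24: P1@Q1 runs 6, rem=6, quantum used, demote→Q2. Q0=[] Q1=[P2,P4] Q2=[P1]
t=24-30: P2@Q1 runs 6, rem=3, quantum used, demote→Q2. Q0=[] Q1=[P4] Q2=[P1,P2]
t=30-32: P4@Q1 runs 2, rem=0, completes. Q0=[] Q1=[] Q2=[P1,P2]
t=32-38: P1@Q2 runs 6, rem=0, completes. Q0=[] Q1=[] Q2=[P2]
t=38-41: P2@Q2 runs 3, rem=0, completes. Q0=[] Q1=[] Q2=[]

Answer: P3,P4,P1,P2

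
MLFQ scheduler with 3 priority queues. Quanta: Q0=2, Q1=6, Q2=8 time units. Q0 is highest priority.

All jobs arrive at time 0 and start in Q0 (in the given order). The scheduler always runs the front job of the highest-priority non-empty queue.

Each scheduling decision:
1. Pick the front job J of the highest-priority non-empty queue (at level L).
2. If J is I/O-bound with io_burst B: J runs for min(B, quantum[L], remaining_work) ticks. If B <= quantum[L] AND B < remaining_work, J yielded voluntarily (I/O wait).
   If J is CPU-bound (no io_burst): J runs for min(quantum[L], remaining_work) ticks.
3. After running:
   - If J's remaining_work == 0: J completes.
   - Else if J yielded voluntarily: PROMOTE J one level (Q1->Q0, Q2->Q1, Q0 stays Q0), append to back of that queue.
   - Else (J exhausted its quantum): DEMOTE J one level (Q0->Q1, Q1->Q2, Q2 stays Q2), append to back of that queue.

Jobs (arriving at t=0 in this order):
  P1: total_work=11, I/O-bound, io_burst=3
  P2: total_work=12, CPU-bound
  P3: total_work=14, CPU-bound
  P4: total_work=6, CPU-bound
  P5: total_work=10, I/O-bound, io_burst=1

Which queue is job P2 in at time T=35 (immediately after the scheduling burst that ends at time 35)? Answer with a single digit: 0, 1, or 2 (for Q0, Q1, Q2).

Answer: 2

Derivation:
t=0-2: P1@Q0 runs 2, rem=9, quantum used, demote→Q1. Q0=[P2,P3,P4,P5] Q1=[P1] Q2=[]
t=2-4: P2@Q0 runs 2, rem=10, quantum used, demote→Q1. Q0=[P3,P4,P5] Q1=[P1,P2] Q2=[]
t=4-6: P3@Q0 runs 2, rem=12, quantum used, demote→Q1. Q0=[P4,P5] Q1=[P1,P2,P3] Q2=[]
t=6-8: P4@Q0 runs 2, rem=4, quantum used, demote→Q1. Q0=[P5] Q1=[P1,P2,P3,P4] Q2=[]
t=8-9: P5@Q0 runs 1, rem=9, I/O yield, promote→Q0. Q0=[P5] Q1=[P1,P2,P3,P4] Q2=[]
t=9-10: P5@Q0 runs 1, rem=8, I/O yield, promote→Q0. Q0=[P5] Q1=[P1,P2,P3,P4] Q2=[]
t=10-11: P5@Q0 runs 1, rem=7, I/O yield, promote→Q0. Q0=[P5] Q1=[P1,P2,P3,P4] Q2=[]
t=11-12: P5@Q0 runs 1, rem=6, I/O yield, promote→Q0. Q0=[P5] Q1=[P1,P2,P3,P4] Q2=[]
t=12-13: P5@Q0 runs 1, rem=5, I/O yield, promote→Q0. Q0=[P5] Q1=[P1,P2,P3,P4] Q2=[]
t=13-14: P5@Q0 runs 1, rem=4, I/O yield, promote→Q0. Q0=[P5] Q1=[P1,P2,P3,P4] Q2=[]
t=14-15: P5@Q0 runs 1, rem=3, I/O yield, promote→Q0. Q0=[P5] Q1=[P1,P2,P3,P4] Q2=[]
t=15-16: P5@Q0 runs 1, rem=2, I/O yield, promote→Q0. Q0=[P5] Q1=[P1,P2,P3,P4] Q2=[]
t=16-17: P5@Q0 runs 1, rem=1, I/O yield, promote→Q0. Q0=[P5] Q1=[P1,P2,P3,P4] Q2=[]
t=17-18: P5@Q0 runs 1, rem=0, completes. Q0=[] Q1=[P1,P2,P3,P4] Q2=[]
t=18-21: P1@Q1 runs 3, rem=6, I/O yield, promote→Q0. Q0=[P1] Q1=[P2,P3,P4] Q2=[]
t=21-23: P1@Q0 runs 2, rem=4, quantum used, demote→Q1. Q0=[] Q1=[P2,P3,P4,P1] Q2=[]
t=23-29: P2@Q1 runs 6, rem=4, quantum used, demote→Q2. Q0=[] Q1=[P3,P4,P1] Q2=[P2]
t=29-35: P3@Q1 runs 6, rem=6, quantum used, demote→Q2. Q0=[] Q1=[P4,P1] Q2=[P2,P3]
t=35-39: P4@Q1 runs 4, rem=0, completes. Q0=[] Q1=[P1] Q2=[P2,P3]
t=39-42: P1@Q1 runs 3, rem=1, I/O yield, promote→Q0. Q0=[P1] Q1=[] Q2=[P2,P3]
t=42-43: P1@Q0 runs 1, rem=0, completes. Q0=[] Q1=[] Q2=[P2,P3]
t=43-47: P2@Q2 runs 4, rem=0, completes. Q0=[] Q1=[] Q2=[P3]
t=47-53: P3@Q2 runs 6, rem=0, completes. Q0=[] Q1=[] Q2=[]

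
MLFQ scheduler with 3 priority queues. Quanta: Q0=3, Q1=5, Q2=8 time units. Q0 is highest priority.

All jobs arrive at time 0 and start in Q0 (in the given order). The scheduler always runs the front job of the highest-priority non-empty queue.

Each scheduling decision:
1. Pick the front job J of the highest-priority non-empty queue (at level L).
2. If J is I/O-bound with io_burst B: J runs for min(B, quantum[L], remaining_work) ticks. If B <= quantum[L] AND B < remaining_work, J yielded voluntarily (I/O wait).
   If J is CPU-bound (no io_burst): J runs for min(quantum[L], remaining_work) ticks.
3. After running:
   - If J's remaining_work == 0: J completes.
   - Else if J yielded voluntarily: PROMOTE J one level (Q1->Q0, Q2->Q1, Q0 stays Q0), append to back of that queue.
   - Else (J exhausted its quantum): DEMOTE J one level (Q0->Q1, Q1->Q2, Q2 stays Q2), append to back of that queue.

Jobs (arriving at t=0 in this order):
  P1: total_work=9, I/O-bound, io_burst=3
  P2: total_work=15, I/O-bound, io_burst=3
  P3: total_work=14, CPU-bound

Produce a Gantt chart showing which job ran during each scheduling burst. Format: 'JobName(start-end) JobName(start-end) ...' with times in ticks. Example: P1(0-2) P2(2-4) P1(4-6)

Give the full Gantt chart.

t=0-3: P1@Q0 runs 3, rem=6, I/O yield, promote→Q0. Q0=[P2,P3,P1] Q1=[] Q2=[]
t=3-6: P2@Q0 runs 3, rem=12, I/O yield, promote→Q0. Q0=[P3,P1,P2] Q1=[] Q2=[]
t=6-9: P3@Q0 runs 3, rem=11, quantum used, demote→Q1. Q0=[P1,P2] Q1=[P3] Q2=[]
t=9-12: P1@Q0 runs 3, rem=3, I/O yield, promote→Q0. Q0=[P2,P1] Q1=[P3] Q2=[]
t=12-15: P2@Q0 runs 3, rem=9, I/O yield, promote→Q0. Q0=[P1,P2] Q1=[P3] Q2=[]
t=15-18: P1@Q0 runs 3, rem=0, completes. Q0=[P2] Q1=[P3] Q2=[]
t=18-21: P2@Q0 runs 3, rem=6, I/O yield, promote→Q0. Q0=[P2] Q1=[P3] Q2=[]
t=21-24: P2@Q0 runs 3, rem=3, I/O yield, promote→Q0. Q0=[P2] Q1=[P3] Q2=[]
t=24-27: P2@Q0 runs 3, rem=0, completes. Q0=[] Q1=[P3] Q2=[]
t=27-32: P3@Q1 runs 5, rem=6, quantum used, demote→Q2. Q0=[] Q1=[] Q2=[P3]
t=32-38: P3@Q2 runs 6, rem=0, completes. Q0=[] Q1=[] Q2=[]

Answer: P1(0-3) P2(3-6) P3(6-9) P1(9-12) P2(12-15) P1(15-18) P2(18-21) P2(21-24) P2(24-27) P3(27-32) P3(32-38)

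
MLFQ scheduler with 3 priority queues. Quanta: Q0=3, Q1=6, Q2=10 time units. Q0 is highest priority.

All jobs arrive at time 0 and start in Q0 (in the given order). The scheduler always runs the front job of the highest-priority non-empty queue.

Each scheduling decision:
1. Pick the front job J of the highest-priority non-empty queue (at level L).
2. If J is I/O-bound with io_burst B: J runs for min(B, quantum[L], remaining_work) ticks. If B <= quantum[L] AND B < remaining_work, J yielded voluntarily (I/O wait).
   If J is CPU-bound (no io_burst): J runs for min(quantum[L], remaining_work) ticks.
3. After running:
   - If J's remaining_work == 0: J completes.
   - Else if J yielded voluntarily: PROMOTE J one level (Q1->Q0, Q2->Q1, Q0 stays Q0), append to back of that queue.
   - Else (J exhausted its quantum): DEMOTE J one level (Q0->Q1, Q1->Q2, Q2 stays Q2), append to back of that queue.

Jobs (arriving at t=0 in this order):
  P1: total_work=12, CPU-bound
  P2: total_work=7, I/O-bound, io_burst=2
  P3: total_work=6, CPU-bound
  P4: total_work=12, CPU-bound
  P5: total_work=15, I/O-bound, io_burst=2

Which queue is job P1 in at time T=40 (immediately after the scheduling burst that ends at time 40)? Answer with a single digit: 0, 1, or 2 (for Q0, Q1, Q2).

Answer: 2

Derivation:
t=0-3: P1@Q0 runs 3, rem=9, quantum used, demote→Q1. Q0=[P2,P3,P4,P5] Q1=[P1] Q2=[]
t=3-5: P2@Q0 runs 2, rem=5, I/O yield, promote→Q0. Q0=[P3,P4,P5,P2] Q1=[P1] Q2=[]
t=5-8: P3@Q0 runs 3, rem=3, quantum used, demote→Q1. Q0=[P4,P5,P2] Q1=[P1,P3] Q2=[]
t=8-11: P4@Q0 runs 3, rem=9, quantum used, demote→Q1. Q0=[P5,P2] Q1=[P1,P3,P4] Q2=[]
t=11-13: P5@Q0 runs 2, rem=13, I/O yield, promote→Q0. Q0=[P2,P5] Q1=[P1,P3,P4] Q2=[]
t=13-15: P2@Q0 runs 2, rem=3, I/O yield, promote→Q0. Q0=[P5,P2] Q1=[P1,P3,P4] Q2=[]
t=15-17: P5@Q0 runs 2, rem=11, I/O yield, promote→Q0. Q0=[P2,P5] Q1=[P1,P3,P4] Q2=[]
t=17-19: P2@Q0 runs 2, rem=1, I/O yield, promote→Q0. Q0=[P5,P2] Q1=[P1,P3,P4] Q2=[]
t=19-21: P5@Q0 runs 2, rem=9, I/O yield, promote→Q0. Q0=[P2,P5] Q1=[P1,P3,P4] Q2=[]
t=21-22: P2@Q0 runs 1, rem=0, completes. Q0=[P5] Q1=[P1,P3,P4] Q2=[]
t=22-24: P5@Q0 runs 2, rem=7, I/O yield, promote→Q0. Q0=[P5] Q1=[P1,P3,P4] Q2=[]
t=24-26: P5@Q0 runs 2, rem=5, I/O yield, promote→Q0. Q0=[P5] Q1=[P1,P3,P4] Q2=[]
t=26-28: P5@Q0 runs 2, rem=3, I/O yield, promote→Q0. Q0=[P5] Q1=[P1,P3,P4] Q2=[]
t=28-30: P5@Q0 runs 2, rem=1, I/O yield, promote→Q0. Q0=[P5] Q1=[P1,P3,P4] Q2=[]
t=30-31: P5@Q0 runs 1, rem=0, completes. Q0=[] Q1=[P1,P3,P4] Q2=[]
t=31-37: P1@Q1 runs 6, rem=3, quantum used, demote→Q2. Q0=[] Q1=[P3,P4] Q2=[P1]
t=37-40: P3@Q1 runs 3, rem=0, completes. Q0=[] Q1=[P4] Q2=[P1]
t=40-46: P4@Q1 runs 6, rem=3, quantum used, demote→Q2. Q0=[] Q1=[] Q2=[P1,P4]
t=46-49: P1@Q2 runs 3, rem=0, completes. Q0=[] Q1=[] Q2=[P4]
t=49-52: P4@Q2 runs 3, rem=0, completes. Q0=[] Q1=[] Q2=[]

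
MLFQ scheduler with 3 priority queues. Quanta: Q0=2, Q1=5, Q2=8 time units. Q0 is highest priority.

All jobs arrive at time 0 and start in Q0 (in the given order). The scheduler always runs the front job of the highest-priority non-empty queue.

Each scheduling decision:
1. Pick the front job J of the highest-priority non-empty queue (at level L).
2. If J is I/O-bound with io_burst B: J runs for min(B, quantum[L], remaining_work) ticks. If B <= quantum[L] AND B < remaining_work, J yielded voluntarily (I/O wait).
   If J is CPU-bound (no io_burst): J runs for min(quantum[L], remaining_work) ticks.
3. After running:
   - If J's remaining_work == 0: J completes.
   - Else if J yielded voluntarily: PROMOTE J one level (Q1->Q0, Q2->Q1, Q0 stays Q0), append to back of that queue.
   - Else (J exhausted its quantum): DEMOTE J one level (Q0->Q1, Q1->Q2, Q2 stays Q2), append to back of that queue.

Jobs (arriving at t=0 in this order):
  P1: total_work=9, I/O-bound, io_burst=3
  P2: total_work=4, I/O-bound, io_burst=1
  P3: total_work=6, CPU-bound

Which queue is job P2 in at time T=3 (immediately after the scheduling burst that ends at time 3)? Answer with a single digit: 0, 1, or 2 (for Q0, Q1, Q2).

Answer: 0

Derivation:
t=0-2: P1@Q0 runs 2, rem=7, quantum used, demote→Q1. Q0=[P2,P3] Q1=[P1] Q2=[]
t=2-3: P2@Q0 runs 1, rem=3, I/O yield, promote→Q0. Q0=[P3,P2] Q1=[P1] Q2=[]
t=3-5: P3@Q0 runs 2, rem=4, quantum used, demote→Q1. Q0=[P2] Q1=[P1,P3] Q2=[]
t=5-6: P2@Q0 runs 1, rem=2, I/O yield, promote→Q0. Q0=[P2] Q1=[P1,P3] Q2=[]
t=6-7: P2@Q0 runs 1, rem=1, I/O yield, promote→Q0. Q0=[P2] Q1=[P1,P3] Q2=[]
t=7-8: P2@Q0 runs 1, rem=0, completes. Q0=[] Q1=[P1,P3] Q2=[]
t=8-11: P1@Q1 runs 3, rem=4, I/O yield, promote→Q0. Q0=[P1] Q1=[P3] Q2=[]
t=11-13: P1@Q0 runs 2, rem=2, quantum used, demote→Q1. Q0=[] Q1=[P3,P1] Q2=[]
t=13-17: P3@Q1 runs 4, rem=0, completes. Q0=[] Q1=[P1] Q2=[]
t=17-19: P1@Q1 runs 2, rem=0, completes. Q0=[] Q1=[] Q2=[]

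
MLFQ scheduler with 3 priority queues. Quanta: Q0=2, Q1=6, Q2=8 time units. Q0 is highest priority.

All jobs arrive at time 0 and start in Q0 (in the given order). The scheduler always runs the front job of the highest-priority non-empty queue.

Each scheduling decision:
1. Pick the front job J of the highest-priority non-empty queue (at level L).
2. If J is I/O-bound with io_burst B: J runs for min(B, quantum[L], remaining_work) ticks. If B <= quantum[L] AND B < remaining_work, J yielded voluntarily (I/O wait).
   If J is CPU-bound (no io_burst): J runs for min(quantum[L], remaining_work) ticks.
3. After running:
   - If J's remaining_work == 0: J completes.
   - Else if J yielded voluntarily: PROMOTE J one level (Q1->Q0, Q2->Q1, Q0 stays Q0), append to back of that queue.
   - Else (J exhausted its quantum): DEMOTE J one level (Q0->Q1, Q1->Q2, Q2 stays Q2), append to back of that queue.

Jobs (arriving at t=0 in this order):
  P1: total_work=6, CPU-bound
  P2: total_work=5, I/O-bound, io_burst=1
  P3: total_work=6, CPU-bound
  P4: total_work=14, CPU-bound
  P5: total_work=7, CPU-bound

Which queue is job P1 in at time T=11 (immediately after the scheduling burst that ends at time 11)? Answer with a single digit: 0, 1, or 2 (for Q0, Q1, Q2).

t=0-2: P1@Q0 runs 2, rem=4, quantum used, demote→Q1. Q0=[P2,P3,P4,P5] Q1=[P1] Q2=[]
t=2-3: P2@Q0 runs 1, rem=4, I/O yield, promote→Q0. Q0=[P3,P4,P5,P2] Q1=[P1] Q2=[]
t=3-5: P3@Q0 runs 2, rem=4, quantum used, demote→Q1. Q0=[P4,P5,P2] Q1=[P1,P3] Q2=[]
t=5-7: P4@Q0 runs 2, rem=12, quantum used, demote→Q1. Q0=[P5,P2] Q1=[P1,P3,P4] Q2=[]
t=7-9: P5@Q0 runs 2, rem=5, quantum used, demote→Q1. Q0=[P2] Q1=[P1,P3,P4,P5] Q2=[]
t=9-10: P2@Q0 runs 1, rem=3, I/O yield, promote→Q0. Q0=[P2] Q1=[P1,P3,P4,P5] Q2=[]
t=10-11: P2@Q0 runs 1, rem=2, I/O yield, promote→Q0. Q0=[P2] Q1=[P1,P3,P4,P5] Q2=[]
t=11-12: P2@Q0 runs 1, rem=1, I/O yield, promote→Q0. Q0=[P2] Q1=[P1,P3,P4,P5] Q2=[]
t=12-13: P2@Q0 runs 1, rem=0, completes. Q0=[] Q1=[P1,P3,P4,P5] Q2=[]
t=13-17: P1@Q1 runs 4, rem=0, completes. Q0=[] Q1=[P3,P4,P5] Q2=[]
t=17-21: P3@Q1 runs 4, rem=0, completes. Q0=[] Q1=[P4,P5] Q2=[]
t=21-27: P4@Q1 runs 6, rem=6, quantum used, demote→Q2. Q0=[] Q1=[P5] Q2=[P4]
t=27-32: P5@Q1 runs 5, rem=0, completes. Q0=[] Q1=[] Q2=[P4]
t=32-38: P4@Q2 runs 6, rem=0, completes. Q0=[] Q1=[] Q2=[]

Answer: 1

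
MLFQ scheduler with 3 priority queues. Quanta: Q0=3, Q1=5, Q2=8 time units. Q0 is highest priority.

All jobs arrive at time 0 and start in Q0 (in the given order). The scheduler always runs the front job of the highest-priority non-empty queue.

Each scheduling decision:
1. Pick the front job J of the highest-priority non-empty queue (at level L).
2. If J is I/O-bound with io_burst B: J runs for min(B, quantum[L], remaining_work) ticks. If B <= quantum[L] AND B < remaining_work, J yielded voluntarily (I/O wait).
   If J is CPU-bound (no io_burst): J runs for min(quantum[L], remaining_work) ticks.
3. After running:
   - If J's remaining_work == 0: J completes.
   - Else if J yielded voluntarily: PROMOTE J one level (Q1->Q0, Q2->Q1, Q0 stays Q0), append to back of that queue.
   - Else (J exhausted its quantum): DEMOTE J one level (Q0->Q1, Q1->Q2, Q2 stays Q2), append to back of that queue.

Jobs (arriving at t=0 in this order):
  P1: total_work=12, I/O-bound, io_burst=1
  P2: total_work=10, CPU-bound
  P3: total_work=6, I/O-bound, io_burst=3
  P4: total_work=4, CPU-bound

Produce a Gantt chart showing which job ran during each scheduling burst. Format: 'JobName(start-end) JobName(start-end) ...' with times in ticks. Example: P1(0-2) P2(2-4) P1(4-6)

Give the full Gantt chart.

Answer: P1(0-1) P2(1-4) P3(4-7) P4(7-10) P1(10-11) P3(11-14) P1(14-15) P1(15-16) P1(16-17) P1(17-18) P1(18-19) P1(19-20) P1(20-21) P1(21-22) P1(22-23) P1(23-24) P2(24-29) P4(29-30) P2(30-32)

Derivation:
t=0-1: P1@Q0 runs 1, rem=11, I/O yield, promote→Q0. Q0=[P2,P3,P4,P1] Q1=[] Q2=[]
t=1-4: P2@Q0 runs 3, rem=7, quantum used, demote→Q1. Q0=[P3,P4,P1] Q1=[P2] Q2=[]
t=4-7: P3@Q0 runs 3, rem=3, I/O yield, promote→Q0. Q0=[P4,P1,P3] Q1=[P2] Q2=[]
t=7-10: P4@Q0 runs 3, rem=1, quantum used, demote→Q1. Q0=[P1,P3] Q1=[P2,P4] Q2=[]
t=10-11: P1@Q0 runs 1, rem=10, I/O yield, promote→Q0. Q0=[P3,P1] Q1=[P2,P4] Q2=[]
t=11-14: P3@Q0 runs 3, rem=0, completes. Q0=[P1] Q1=[P2,P4] Q2=[]
t=14-15: P1@Q0 runs 1, rem=9, I/O yield, promote→Q0. Q0=[P1] Q1=[P2,P4] Q2=[]
t=15-16: P1@Q0 runs 1, rem=8, I/O yield, promote→Q0. Q0=[P1] Q1=[P2,P4] Q2=[]
t=16-17: P1@Q0 runs 1, rem=7, I/O yield, promote→Q0. Q0=[P1] Q1=[P2,P4] Q2=[]
t=17-18: P1@Q0 runs 1, rem=6, I/O yield, promote→Q0. Q0=[P1] Q1=[P2,P4] Q2=[]
t=18-19: P1@Q0 runs 1, rem=5, I/O yield, promote→Q0. Q0=[P1] Q1=[P2,P4] Q2=[]
t=19-20: P1@Q0 runs 1, rem=4, I/O yield, promote→Q0. Q0=[P1] Q1=[P2,P4] Q2=[]
t=20-21: P1@Q0 runs 1, rem=3, I/O yield, promote→Q0. Q0=[P1] Q1=[P2,P4] Q2=[]
t=21-22: P1@Q0 runs 1, rem=2, I/O yield, promote→Q0. Q0=[P1] Q1=[P2,P4] Q2=[]
t=22-23: P1@Q0 runs 1, rem=1, I/O yield, promote→Q0. Q0=[P1] Q1=[P2,P4] Q2=[]
t=23-24: P1@Q0 runs 1, rem=0, completes. Q0=[] Q1=[P2,P4] Q2=[]
t=24-29: P2@Q1 runs 5, rem=2, quantum used, demote→Q2. Q0=[] Q1=[P4] Q2=[P2]
t=29-30: P4@Q1 runs 1, rem=0, completes. Q0=[] Q1=[] Q2=[P2]
t=30-32: P2@Q2 runs 2, rem=0, completes. Q0=[] Q1=[] Q2=[]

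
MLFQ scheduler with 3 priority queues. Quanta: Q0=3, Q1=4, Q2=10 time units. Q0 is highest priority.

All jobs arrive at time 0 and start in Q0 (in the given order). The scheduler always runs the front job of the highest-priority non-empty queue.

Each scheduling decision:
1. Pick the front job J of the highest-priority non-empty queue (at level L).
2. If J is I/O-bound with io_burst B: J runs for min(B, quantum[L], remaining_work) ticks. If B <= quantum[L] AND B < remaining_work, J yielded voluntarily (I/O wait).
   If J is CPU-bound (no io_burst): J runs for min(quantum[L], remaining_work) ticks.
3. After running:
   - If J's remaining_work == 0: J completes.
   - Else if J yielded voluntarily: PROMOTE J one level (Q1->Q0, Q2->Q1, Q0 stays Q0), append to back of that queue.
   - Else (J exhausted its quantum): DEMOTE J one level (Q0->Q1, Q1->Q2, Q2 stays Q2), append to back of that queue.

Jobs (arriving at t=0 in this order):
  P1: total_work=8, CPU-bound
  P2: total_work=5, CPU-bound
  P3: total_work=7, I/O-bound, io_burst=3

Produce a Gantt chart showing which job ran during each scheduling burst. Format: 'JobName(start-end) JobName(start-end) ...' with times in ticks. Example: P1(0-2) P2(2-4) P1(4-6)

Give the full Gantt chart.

Answer: P1(0-3) P2(3-6) P3(6-9) P3(9-12) P3(12-13) P1(13-17) P2(17-19) P1(19-20)

Derivation:
t=0-3: P1@Q0 runs 3, rem=5, quantum used, demote→Q1. Q0=[P2,P3] Q1=[P1] Q2=[]
t=3-6: P2@Q0 runs 3, rem=2, quantum used, demote→Q1. Q0=[P3] Q1=[P1,P2] Q2=[]
t=6-9: P3@Q0 runs 3, rem=4, I/O yield, promote→Q0. Q0=[P3] Q1=[P1,P2] Q2=[]
t=9-12: P3@Q0 runs 3, rem=1, I/O yield, promote→Q0. Q0=[P3] Q1=[P1,P2] Q2=[]
t=12-13: P3@Q0 runs 1, rem=0, completes. Q0=[] Q1=[P1,P2] Q2=[]
t=13-17: P1@Q1 runs 4, rem=1, quantum used, demote→Q2. Q0=[] Q1=[P2] Q2=[P1]
t=17-19: P2@Q1 runs 2, rem=0, completes. Q0=[] Q1=[] Q2=[P1]
t=19-20: P1@Q2 runs 1, rem=0, completes. Q0=[] Q1=[] Q2=[]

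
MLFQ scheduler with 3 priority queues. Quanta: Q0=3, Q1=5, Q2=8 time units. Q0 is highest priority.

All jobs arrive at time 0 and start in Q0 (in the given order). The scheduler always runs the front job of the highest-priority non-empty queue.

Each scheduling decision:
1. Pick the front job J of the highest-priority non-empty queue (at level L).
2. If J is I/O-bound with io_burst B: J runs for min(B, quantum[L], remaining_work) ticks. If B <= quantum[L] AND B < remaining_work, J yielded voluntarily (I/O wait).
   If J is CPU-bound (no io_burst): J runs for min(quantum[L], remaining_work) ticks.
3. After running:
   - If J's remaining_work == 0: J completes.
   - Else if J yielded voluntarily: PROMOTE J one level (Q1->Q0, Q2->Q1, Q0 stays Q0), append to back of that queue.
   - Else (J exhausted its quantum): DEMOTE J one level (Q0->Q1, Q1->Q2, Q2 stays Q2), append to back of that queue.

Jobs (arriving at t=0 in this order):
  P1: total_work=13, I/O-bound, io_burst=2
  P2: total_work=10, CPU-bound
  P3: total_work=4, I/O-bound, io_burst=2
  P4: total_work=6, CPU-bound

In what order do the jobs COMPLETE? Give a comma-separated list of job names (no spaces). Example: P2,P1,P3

t=0-2: P1@Q0 runs 2, rem=11, I/O yield, promote→Q0. Q0=[P2,P3,P4,P1] Q1=[] Q2=[]
t=2-5: P2@Q0 runs 3, rem=7, quantum used, demote→Q1. Q0=[P3,P4,P1] Q1=[P2] Q2=[]
t=5-7: P3@Q0 runs 2, rem=2, I/O yield, promote→Q0. Q0=[P4,P1,P3] Q1=[P2] Q2=[]
t=7-10: P4@Q0 runs 3, rem=3, quantum used, demote→Q1. Q0=[P1,P3] Q1=[P2,P4] Q2=[]
t=10-12: P1@Q0 runs 2, rem=9, I/O yield, promote→Q0. Q0=[P3,P1] Q1=[P2,P4] Q2=[]
t=12-14: P3@Q0 runs 2, rem=0, completes. Q0=[P1] Q1=[P2,P4] Q2=[]
t=14-16: P1@Q0 runs 2, rem=7, I/O yield, promote→Q0. Q0=[P1] Q1=[P2,P4] Q2=[]
t=16-18: P1@Q0 runs 2, rem=5, I/O yield, promote→Q0. Q0=[P1] Q1=[P2,P4] Q2=[]
t=18-20: P1@Q0 runs 2, rem=3, I/O yield, promote→Q0. Q0=[P1] Q1=[P2,P4] Q2=[]
t=20-22: P1@Q0 runs 2, rem=1, I/O yield, promote→Q0. Q0=[P1] Q1=[P2,P4] Q2=[]
t=22-23: P1@Q0 runs 1, rem=0, completes. Q0=[] Q1=[P2,P4] Q2=[]
t=23-28: P2@Q1 runs 5, rem=2, quantum used, demote→Q2. Q0=[] Q1=[P4] Q2=[P2]
t=28-31: P4@Q1 runs 3, rem=0, completes. Q0=[] Q1=[] Q2=[P2]
t=31-33: P2@Q2 runs 2, rem=0, completes. Q0=[] Q1=[] Q2=[]

Answer: P3,P1,P4,P2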